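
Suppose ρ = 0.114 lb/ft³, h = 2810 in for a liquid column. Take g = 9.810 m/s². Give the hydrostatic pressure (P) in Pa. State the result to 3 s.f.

1280 Pa

P is given directly by: P = ρgh.
ρ = 0.114 lb/ft³ = 1.826 kg/m³; h = 2810 in = 71.37 m; g = 9.810 m/s².
P = 1279 Pa  (the unit combination reduces to kg/(m·s²) = Pa)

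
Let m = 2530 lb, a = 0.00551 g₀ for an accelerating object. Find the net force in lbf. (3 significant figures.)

From Newton's second law: F = m·a.
m = 2530 lb = 1148 kg; a = 0.00551 g₀ = 0.05403 m/s².
F = 62.01 N
62.01 N × (1 lbf / 4.448 N) = 13.94 lbf

13.9 lbf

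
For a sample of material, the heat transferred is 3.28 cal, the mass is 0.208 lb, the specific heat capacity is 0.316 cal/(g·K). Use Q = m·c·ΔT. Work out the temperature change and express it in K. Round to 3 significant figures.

Rearranging: ΔT = Q/(m·c).
Q = 3.28 cal = 13.72 J; m = 0.208 lb = 0.09435 kg; c = 0.316 cal/(g·K) = 1322 J/(kg·K).
ΔT = 0.1100 K

0.110 K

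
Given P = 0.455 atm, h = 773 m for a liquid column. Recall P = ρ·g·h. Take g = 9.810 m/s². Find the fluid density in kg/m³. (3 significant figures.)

Solving P = ρ·g·h for ρ: ρ = P/(g·h).
P = 0.455 atm = 46103 Pa; h = 773 m; g = 9.810 m/s².
ρ = 6.080 kg/m³

6.08 kg/m³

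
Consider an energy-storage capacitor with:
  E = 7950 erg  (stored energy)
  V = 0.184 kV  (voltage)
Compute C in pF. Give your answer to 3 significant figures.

47000 pF

Rearranging E = ½C·V² for C: C = 2E/V².
E = 7950 erg = 7.950×10^-4 J; V = 0.184 kV = 184.0 V.
C = 4.696×10^-8 F
4.696×10^-8 F × (1 pF / 1.000×10^-12 F) = 46964 pF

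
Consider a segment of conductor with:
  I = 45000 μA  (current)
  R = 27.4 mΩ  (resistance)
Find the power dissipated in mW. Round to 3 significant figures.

Directly: P = I²R.
I = 45000 μA = 0.04500 A; R = 27.4 mΩ = 0.02740 Ω.
P = 5.548×10^-5 W
5.548×10^-5 W × (1 mW / 0.001000 W) = 0.05548 mW

0.0555 mW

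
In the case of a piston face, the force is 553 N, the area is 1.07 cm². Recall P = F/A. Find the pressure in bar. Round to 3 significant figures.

Directly: P = F/A.
F = 553 N; A = 1.07 cm² = 1.070×10^-4 m².
P = 5.168×10^6 Pa
5.168×10^6 Pa × (1 bar / 1.000×10^5 Pa) = 51.68 bar

51.7 bar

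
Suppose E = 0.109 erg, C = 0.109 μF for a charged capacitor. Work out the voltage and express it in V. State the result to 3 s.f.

0.447 V

Rearranging E = ½C·V² for V: V = √(2E/C).
E = 0.109 erg = 1.090×10^-8 J; C = 0.109 μF = 1.090×10^-7 F.
V = 0.4472 V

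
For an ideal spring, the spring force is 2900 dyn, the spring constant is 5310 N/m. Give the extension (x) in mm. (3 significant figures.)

0.00546 mm

Rearranging F = k·x for x: x = F/k.
F = 2900 dyn = 0.02900 N; k = 5310 N/m.
x = 5.461×10^-6 m
5.461×10^-6 m × (1 mm / 0.001000 m) = 0.005461 mm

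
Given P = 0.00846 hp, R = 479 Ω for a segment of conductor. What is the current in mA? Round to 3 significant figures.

115 mA

Rearranging P = I²R for I: I = √(P/R).
P = 0.00846 hp = 6.309 W; R = 479 Ω.
I = 0.1148 A
0.1148 A × (1 mA / 0.001000 A) = 114.8 mA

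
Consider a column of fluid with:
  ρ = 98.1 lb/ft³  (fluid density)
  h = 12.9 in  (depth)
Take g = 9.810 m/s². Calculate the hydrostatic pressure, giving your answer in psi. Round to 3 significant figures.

0.733 psi

P is given directly by: P = ρgh.
ρ = 98.1 lb/ft³ = 1571 kg/m³; h = 12.9 in = 0.3277 m; g = 9.810 m/s².
P = 5051 Pa
5051 Pa × (1 psi / 6895 Pa) = 0.7326 psi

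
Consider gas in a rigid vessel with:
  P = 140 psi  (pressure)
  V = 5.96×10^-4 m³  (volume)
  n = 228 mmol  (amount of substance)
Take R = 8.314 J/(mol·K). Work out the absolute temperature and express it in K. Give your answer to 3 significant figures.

From the ideal-gas law: T = PV/(nR).
P = 140 psi = 9.653×10^5 Pa; V = 5.96×10^-4 m³; n = 228 mmol = 0.2280 mol; R = 8.314 J/(mol·K).
T = 303.5 K

303 K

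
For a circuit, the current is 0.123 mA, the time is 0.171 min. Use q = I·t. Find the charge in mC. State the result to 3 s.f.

1.26 mC

Directly: q = It.
I = 0.123 mA = 1.230×10^-4 A; t = 0.171 min = 10.26 s.
q = 0.001262 C
0.001262 C × (1 mC / 0.001000 C) = 1.262 mC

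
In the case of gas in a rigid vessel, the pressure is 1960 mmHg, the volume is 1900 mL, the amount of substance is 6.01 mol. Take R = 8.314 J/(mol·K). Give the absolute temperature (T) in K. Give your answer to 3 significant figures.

Solving PV = nRT for T: T = PV/(nR).
P = 1960 mmHg = 2.613×10^5 Pa; V = 1900 mL = 0.001900 m³; n = 6.01 mol; R = 8.314 J/(mol·K).
T = 9.936 K

9.94 K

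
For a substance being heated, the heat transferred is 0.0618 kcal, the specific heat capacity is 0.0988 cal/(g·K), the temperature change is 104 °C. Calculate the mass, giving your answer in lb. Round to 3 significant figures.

Rearranging: m = Q/(c·ΔT).
Q = 0.0618 kcal = 258.6 J; c = 0.0988 cal/(g·K) = 413.4 J/(kg·K); ΔT = 104 °C = 104.0 K.
m = 0.006014 kg
0.006014 kg × (1 lb / 0.4536 kg) = 0.01326 lb

0.0133 lb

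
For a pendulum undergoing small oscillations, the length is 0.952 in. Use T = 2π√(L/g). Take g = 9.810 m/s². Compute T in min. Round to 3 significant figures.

T is given directly by: T = 2π√(L/g).
L = 0.952 in = 0.02418 m; g = 9.810 m/s².
T = 0.3119 s
0.3119 s × (1 min / 60.00 s) = 0.005199 min

0.00520 min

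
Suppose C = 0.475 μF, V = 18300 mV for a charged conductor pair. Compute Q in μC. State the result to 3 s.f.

8.69 μC

Rearranging: Q = CV.
C = 0.475 μF = 4.750×10^-7 F; V = 18300 mV = 18.30 V.
Q = 8.693×10^-6 C
8.693×10^-6 C × (1 μC / 1.000×10^-6 C) = 8.693 μC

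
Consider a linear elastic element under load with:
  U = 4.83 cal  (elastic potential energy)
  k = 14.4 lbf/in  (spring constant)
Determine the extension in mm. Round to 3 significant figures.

Rearranging U = ½k·x² for x: x = √(2U/k).
U = 4.83 cal = 20.21 J; k = 14.4 lbf/in = 2522 N/m.
x = 0.1266 m
0.1266 m × (1 mm / 0.001000 m) = 126.6 mm

127 mm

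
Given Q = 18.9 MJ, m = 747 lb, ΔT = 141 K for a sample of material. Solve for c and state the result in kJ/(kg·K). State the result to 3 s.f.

Rearranging: c = Q/(m·ΔT).
Q = 18.9 MJ = 1.890×10^7 J; m = 747 lb = 338.8 kg; ΔT = 141 K.
c = 395.6 J/(kg·K)
395.6 J/(kg·K) × (1 kJ/(kg·K) / 1000 J/(kg·K)) = 0.3956 kJ/(kg·K)

0.396 kJ/(kg·K)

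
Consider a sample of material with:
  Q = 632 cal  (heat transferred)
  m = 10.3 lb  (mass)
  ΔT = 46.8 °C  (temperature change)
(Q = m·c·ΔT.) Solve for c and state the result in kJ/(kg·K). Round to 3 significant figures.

0.0121 kJ/(kg·K)

Rearranging: c = Q/(m·ΔT).
Q = 632 cal = 2644 J; m = 10.3 lb = 4.672 kg; ΔT = 46.8 °C = 46.80 K.
c = 12.09 J/(kg·K)
12.09 J/(kg·K) × (1 kJ/(kg·K) / 1000 J/(kg·K)) = 0.01209 kJ/(kg·K)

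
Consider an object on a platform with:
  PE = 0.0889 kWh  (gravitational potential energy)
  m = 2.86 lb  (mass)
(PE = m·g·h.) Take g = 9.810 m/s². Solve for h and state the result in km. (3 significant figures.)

25.1 km

Rearranging PE = m·g·h for h: h = PE/(m·g).
PE = 0.0889 kWh = 3.200×10^5 J; m = 2.86 lb = 1.297 kg; g = 9.810 m/s².
h = 25148 m
25148 m × (1 km / 1000 m) = 25.15 km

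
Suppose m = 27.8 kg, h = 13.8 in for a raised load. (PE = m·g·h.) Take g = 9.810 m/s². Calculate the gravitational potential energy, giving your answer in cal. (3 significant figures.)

22.8 cal

PE is given directly by: PE = mgh.
m = 27.8 kg; h = 13.8 in = 0.3505 m; g = 9.810 m/s².
PE = 95.59 J
95.59 J × (1 cal / 4.184 J) = 22.85 cal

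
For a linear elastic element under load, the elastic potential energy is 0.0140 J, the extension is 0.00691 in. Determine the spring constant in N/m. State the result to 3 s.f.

9.09×10^5 N/m

Rearranging U = ½k·x² for k: k = 2U/x².
U = 0.0140 J; x = 0.00691 in = 1.755×10^-4 m.
k = 9.089×10^5 N/m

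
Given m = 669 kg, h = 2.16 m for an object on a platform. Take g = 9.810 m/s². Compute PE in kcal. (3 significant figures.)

3.39 kcal

PE is given directly by: PE = mgh.
m = 669 kg; h = 2.16 m; g = 9.810 m/s².
PE = 14176 J
14176 J × (1 kcal / 4184 J) = 3.388 kcal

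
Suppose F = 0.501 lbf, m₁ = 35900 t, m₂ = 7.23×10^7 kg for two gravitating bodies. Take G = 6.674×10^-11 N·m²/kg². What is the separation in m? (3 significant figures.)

279 m

From Newton's law of gravitation: r = √(G·m₁m₂/F).
F = 0.501 lbf = 2.229 N; m₁ = 35900 t = 3.590×10^7 kg; m₂ = 7.23×10^7 kg; G = 6.674×10^-11 N·m²/kg².
r = 278.8 m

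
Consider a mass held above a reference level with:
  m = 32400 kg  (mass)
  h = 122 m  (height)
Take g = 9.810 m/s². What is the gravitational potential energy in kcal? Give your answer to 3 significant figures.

9270 kcal

PE is given directly by: PE = mgh.
m = 32400 kg; h = 122 m; g = 9.810 m/s².
PE = 3.878×10^7 J  (the unit combination reduces to kg·m²/s² = J)
3.878×10^7 J × (1 kcal / 4184 J) = 9268 kcal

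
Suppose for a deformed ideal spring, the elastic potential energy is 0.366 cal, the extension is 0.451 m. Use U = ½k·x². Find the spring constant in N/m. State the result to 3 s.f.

Solving U = ½k·x² for k: k = 2U/x².
U = 0.366 cal = 1.531 J; x = 0.451 m.
k = 15.06 N/m

15.1 N/m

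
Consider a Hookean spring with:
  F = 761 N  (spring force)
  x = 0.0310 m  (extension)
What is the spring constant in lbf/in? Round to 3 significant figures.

From Hooke's law: k = F/x.
F = 761 N; x = 0.0310 m.
k = 24548 N/m
24548 N/m × (1 lbf/in / 175.1 N/m) = 140.2 lbf/in

140 lbf/in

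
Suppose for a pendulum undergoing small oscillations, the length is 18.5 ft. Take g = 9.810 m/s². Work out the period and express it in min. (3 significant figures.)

0.0794 min

Directly: T = 2π√(L/g).
L = 18.5 ft = 5.639 m; g = 9.810 m/s².
T = 4.764 s
4.764 s × (1 min / 60.00 s) = 0.07939 min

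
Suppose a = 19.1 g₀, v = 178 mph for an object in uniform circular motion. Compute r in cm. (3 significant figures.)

Rearranging: r = v²/a.
a = 19.1 g₀ = 187.3 m/s²; v = 178 mph = 79.57 m/s.
r = 33.80 m
33.80 m × (1 cm / 0.01000 m) = 3380 cm

3380 cm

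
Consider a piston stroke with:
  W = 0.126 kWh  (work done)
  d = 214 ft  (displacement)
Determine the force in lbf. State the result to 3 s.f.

Solving W = F·d for F: F = W/d.
W = 0.126 kWh = 4.536×10^5 J; d = 214 ft = 65.23 m.
F = 6954 N  (the unit combination reduces to kg·m/s² = N)
6954 N × (1 lbf / 4.448 N) = 1563 lbf

1560 lbf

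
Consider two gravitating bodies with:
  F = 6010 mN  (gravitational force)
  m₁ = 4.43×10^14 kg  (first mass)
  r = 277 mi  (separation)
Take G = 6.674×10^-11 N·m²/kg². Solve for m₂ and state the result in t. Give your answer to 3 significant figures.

40400 t

From Newton's law of gravitation: m₂ = F·r²/(G·m₁).
F = 6010 mN = 6.010 N; m₁ = 4.43×10^14 kg; r = 277 mi = 4.458×10^5 m; G = 6.674×10^-11 N·m²/kg².
m₂ = 4.040×10^7 kg
4.040×10^7 kg × (1 t / 1000 kg) = 40396 t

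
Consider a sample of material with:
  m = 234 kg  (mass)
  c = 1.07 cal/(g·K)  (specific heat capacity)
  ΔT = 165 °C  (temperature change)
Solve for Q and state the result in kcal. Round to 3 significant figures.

41300 kcal

Directly: Q = mcΔT.
m = 234 kg; c = 1.07 cal/(g·K) = 4477 J/(kg·K); ΔT = 165 °C = 165.0 K.
Q = 1.729×10^8 J
1.729×10^8 J × (1 kcal / 4184 J) = 41313 kcal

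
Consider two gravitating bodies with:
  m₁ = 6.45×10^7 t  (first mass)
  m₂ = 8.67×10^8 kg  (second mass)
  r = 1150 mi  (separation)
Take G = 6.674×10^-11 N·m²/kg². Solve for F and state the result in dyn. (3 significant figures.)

From Newton's law of gravitation: F = Gm₁m₂/r².
m₁ = 6.45×10^7 t = 6.450×10^10 kg; m₂ = 8.67×10^8 kg; r = 1150 mi = 1.851×10^6 m; G = 6.674×10^-11 N·m²/kg².
F = 0.001090 N  (the unit combination reduces to kg·m/s² = N)
0.001090 N × (1 dyn / 1.000×10^-5 N) = 109.0 dyn

109 dyn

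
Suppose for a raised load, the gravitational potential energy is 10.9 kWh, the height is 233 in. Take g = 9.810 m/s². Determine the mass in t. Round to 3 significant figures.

Rearranging PE = m·g·h for m: m = PE/(g·h).
PE = 10.9 kWh = 3.924×10^7 J; h = 233 in = 5.918 m; g = 9.810 m/s².
m = 6.759×10^5 kg
6.759×10^5 kg × (1 t / 1000 kg) = 675.9 t

676 t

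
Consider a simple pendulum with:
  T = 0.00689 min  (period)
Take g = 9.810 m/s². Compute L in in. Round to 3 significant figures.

1.67 in

Rearranging: L = g·(T/2π)².
T = 0.00689 min = 0.4134 s; g = 9.810 m/s².
L = 0.04247 m
0.04247 m × (1 in / 0.02540 m) = 1.672 in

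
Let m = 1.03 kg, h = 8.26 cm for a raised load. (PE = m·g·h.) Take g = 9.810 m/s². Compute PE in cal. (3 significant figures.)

Directly: PE = mgh.
m = 1.03 kg; h = 8.26 cm = 0.08260 m; g = 9.810 m/s².
PE = 0.8346 J  (the unit combination reduces to kg·m²/s² = J)
0.8346 J × (1 cal / 4.184 J) = 0.1995 cal

0.199 cal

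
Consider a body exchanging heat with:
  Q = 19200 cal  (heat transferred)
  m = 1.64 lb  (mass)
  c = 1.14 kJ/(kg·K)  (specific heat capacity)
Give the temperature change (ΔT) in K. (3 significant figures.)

94.7 K

Rearranging Q = m·c·ΔT for ΔT: ΔT = Q/(m·c).
Q = 19200 cal = 80333 J; m = 1.64 lb = 0.7439 kg; c = 1.14 kJ/(kg·K) = 1140 J/(kg·K).
ΔT = 94.73 K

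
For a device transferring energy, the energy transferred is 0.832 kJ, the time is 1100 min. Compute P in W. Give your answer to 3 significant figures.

0.0126 W

P is given directly by: P = W/t.
W = 0.832 kJ = 832.0 J; t = 1100 min = 66000 s.
P = 0.01261 W  (the unit combination reduces to kg·m²/s³ = W)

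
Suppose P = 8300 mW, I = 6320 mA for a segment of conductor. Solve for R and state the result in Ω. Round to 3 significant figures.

0.208 Ω

Solving P = I²R for R: R = P/I².
P = 8300 mW = 8.300 W; I = 6320 mA = 6.320 A.
R = 0.2078 Ω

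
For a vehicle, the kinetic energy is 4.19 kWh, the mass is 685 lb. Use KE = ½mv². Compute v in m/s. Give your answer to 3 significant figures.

Solving KE = ½mv² for v: v = √(2·KE/m).
KE = 4.19 kWh = 1.508×10^7 J; m = 685 lb = 310.7 kg.
v = 311.6 m/s

312 m/s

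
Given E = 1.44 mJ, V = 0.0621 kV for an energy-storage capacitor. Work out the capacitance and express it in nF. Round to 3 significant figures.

747 nF

Rearranging: C = 2E/V².
E = 1.44 mJ = 0.001440 J; V = 0.0621 kV = 62.10 V.
C = 7.468×10^-7 F
7.468×10^-7 F × (1 nF / 1.000×10^-9 F) = 746.8 nF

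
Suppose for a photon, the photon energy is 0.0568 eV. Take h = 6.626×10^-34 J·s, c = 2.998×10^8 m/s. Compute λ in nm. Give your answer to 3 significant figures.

21800 nm

Rearranging: λ = hc/E.
E = 0.0568 eV = 9.100×10^-21 J; h = 6.626×10^-34 J·s; c = 2.998×10^8 m/s.
λ = 2.183×10^-5 m
2.183×10^-5 m × (1 nm / 1.000×10^-9 m) = 21829 nm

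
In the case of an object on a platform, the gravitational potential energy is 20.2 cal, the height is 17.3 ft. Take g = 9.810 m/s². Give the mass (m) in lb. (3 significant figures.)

Solving PE = m·g·h for m: m = PE/(g·h).
PE = 20.2 cal = 84.52 J; h = 17.3 ft = 5.273 m; g = 9.810 m/s².
m = 1.634 kg
1.634 kg × (1 lb / 0.4536 kg) = 3.602 lb

3.60 lb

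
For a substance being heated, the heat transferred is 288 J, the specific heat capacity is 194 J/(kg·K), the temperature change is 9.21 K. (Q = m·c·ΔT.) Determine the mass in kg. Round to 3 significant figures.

Rearranging: m = Q/(c·ΔT).
Q = 288 J; c = 194 J/(kg·K); ΔT = 9.21 K.
m = 0.1612 kg

0.161 kg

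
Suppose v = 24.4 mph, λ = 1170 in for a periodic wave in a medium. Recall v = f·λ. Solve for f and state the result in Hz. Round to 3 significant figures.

0.367 Hz

Rearranging: f = v/λ.
v = 24.4 mph = 10.91 m/s; λ = 1170 in = 29.72 m.
f = 0.3670 Hz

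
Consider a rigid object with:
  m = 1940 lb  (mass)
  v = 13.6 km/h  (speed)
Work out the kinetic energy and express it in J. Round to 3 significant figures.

Directly: KE = ½mv².
m = 1940 lb = 880.0 kg; v = 13.6 km/h = 3.778 m/s.
KE = 6279 J

6280 J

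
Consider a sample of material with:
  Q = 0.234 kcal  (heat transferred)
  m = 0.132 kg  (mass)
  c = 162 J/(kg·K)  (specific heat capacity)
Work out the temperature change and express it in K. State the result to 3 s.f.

Rearranging Q = m·c·ΔT for ΔT: ΔT = Q/(m·c).
Q = 0.234 kcal = 979.1 J; m = 0.132 kg; c = 162 J/(kg·K).
ΔT = 45.78 K

45.8 K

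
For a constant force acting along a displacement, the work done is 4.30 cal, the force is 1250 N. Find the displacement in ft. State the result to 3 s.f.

0.0472 ft

Solving W = F·d for d: d = W/F.
W = 4.30 cal = 17.99 J; F = 1250 N.
d = 0.01439 m
0.01439 m × (1 ft / 0.3048 m) = 0.04722 ft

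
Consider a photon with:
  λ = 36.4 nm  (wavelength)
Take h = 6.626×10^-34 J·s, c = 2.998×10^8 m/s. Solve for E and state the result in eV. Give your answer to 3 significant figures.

34.1 eV

E is given directly by: E = hc/λ.
λ = 36.4 nm = 3.640×10^-8 m; h = 6.626×10^-34 J·s; c = 2.998×10^8 m/s.
E = 5.457×10^-18 J
5.457×10^-18 J × (1 eV / 1.602×10^-19 J) = 34.06 eV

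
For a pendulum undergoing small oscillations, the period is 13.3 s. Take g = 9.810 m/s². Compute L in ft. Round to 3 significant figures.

144 ft

Solving T = 2π√(L/g) for L: L = g·(T/2π)².
T = 13.3 s; g = 9.810 m/s².
L = 43.96 m
43.96 m × (1 ft / 0.3048 m) = 144.2 ft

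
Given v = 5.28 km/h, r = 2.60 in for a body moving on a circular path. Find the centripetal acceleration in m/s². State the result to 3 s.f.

32.6 m/s²

Directly: a = v²/r.
v = 5.28 km/h = 1.467 m/s; r = 2.60 in = 0.06604 m.
a = 32.57 m/s²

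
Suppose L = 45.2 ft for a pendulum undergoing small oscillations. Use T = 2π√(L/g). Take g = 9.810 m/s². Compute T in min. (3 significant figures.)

Directly: T = 2π√(L/g).
L = 45.2 ft = 13.78 m; g = 9.810 m/s².
T = 7.446 s
7.446 s × (1 min / 60.00 s) = 0.1241 min

0.124 min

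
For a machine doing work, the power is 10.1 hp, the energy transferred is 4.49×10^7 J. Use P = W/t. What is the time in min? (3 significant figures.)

Rearranging: t = W/P.
P = 10.1 hp = 7532 W; W = 4.49×10^7 J.
t = 5962 s
5962 s × (1 min / 60.00 s) = 99.36 min

99.4 min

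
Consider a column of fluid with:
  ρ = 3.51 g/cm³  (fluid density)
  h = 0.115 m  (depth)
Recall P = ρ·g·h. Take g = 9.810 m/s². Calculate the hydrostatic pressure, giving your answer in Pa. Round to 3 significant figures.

Directly: P = ρgh.
ρ = 3.51 g/cm³ = 3510 kg/m³; h = 0.115 m; g = 9.810 m/s².
P = 3960 Pa

3960 Pa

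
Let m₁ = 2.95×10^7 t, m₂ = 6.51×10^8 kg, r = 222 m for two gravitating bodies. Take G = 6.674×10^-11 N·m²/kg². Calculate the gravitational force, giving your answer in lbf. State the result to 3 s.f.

5850 lbf

From Newton's law of gravitation: F = Gm₁m₂/r².
m₁ = 2.95×10^7 t = 2.950×10^10 kg; m₂ = 6.51×10^8 kg; r = 222 m; G = 6.674×10^-11 N·m²/kg².
F = 26007 N  (the unit combination reduces to kg·m/s² = N)
26007 N × (1 lbf / 4.448 N) = 5847 lbf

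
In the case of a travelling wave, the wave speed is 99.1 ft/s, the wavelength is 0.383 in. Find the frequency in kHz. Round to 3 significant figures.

3.10 kHz

Rearranging v = f·λ for f: f = v/λ.
v = 99.1 ft/s = 30.21 m/s; λ = 0.383 in = 0.009728 m.
f = 3105 Hz
3105 Hz × (1 kHz / 1000 Hz) = 3.105 kHz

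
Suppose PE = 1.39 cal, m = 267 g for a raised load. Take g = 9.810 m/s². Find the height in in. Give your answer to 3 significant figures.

87.4 in

Rearranging: h = PE/(m·g).
PE = 1.39 cal = 5.816 J; m = 267 g = 0.2670 kg; g = 9.810 m/s².
h = 2.220 m
2.220 m × (1 in / 0.02540 m) = 87.42 in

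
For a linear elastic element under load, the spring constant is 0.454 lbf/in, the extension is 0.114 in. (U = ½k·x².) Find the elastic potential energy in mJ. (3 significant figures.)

0.333 mJ

U is given directly by: U = ½kx².
k = 0.454 lbf/in = 79.51 N/m; x = 0.114 in = 0.002896 m.
U = 3.333×10^-4 J
3.333×10^-4 J × (1 mJ / 0.001000 J) = 0.3333 mJ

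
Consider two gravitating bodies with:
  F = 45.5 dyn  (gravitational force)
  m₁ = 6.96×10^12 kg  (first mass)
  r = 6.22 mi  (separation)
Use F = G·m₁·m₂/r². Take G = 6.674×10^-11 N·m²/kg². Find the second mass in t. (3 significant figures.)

0.0982 t

From Newton's law of gravitation: m₂ = F·r²/(G·m₁).
F = 45.5 dyn = 4.550×10^-4 N; m₁ = 6.96×10^12 kg; r = 6.22 mi = 10010 m; G = 6.674×10^-11 N·m²/kg².
m₂ = 98.15 kg
98.15 kg × (1 t / 1000 kg) = 0.09815 t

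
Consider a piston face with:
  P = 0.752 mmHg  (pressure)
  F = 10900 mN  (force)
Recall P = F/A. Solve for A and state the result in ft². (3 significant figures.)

Rearranging P = F/A for A: A = F/P.
P = 0.752 mmHg = 100.3 Pa; F = 10900 mN = 10.90 N.
A = 0.1087 m²
0.1087 m² × (1 ft² / 0.09290 m²) = 1.170 ft²

1.17 ft²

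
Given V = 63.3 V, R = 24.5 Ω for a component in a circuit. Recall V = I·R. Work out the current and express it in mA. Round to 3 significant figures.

Solving V = I·R for I: I = V/R.
V = 63.3 V; R = 24.5 Ω.
I = 2.584 A
2.584 A × (1 mA / 0.001000 A) = 2584 mA

2580 mA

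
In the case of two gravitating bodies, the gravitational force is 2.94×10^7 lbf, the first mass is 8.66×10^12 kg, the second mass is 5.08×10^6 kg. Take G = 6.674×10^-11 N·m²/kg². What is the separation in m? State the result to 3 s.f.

Rearranging F = G·m₁·m₂/r² for r: r = √(G·m₁m₂/F).
F = 2.94×10^7 lbf = 1.308×10^8 N; m₁ = 8.66×10^12 kg; m₂ = 5.08×10^6 kg; G = 6.674×10^-11 N·m²/kg².
r = 4.738 m

4.74 m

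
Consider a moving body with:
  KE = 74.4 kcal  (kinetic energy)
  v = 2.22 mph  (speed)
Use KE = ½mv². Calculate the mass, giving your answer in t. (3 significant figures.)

632 t

Solving KE = ½mv² for m: m = 2·KE/v².
KE = 74.4 kcal = 3.113×10^5 J; v = 2.22 mph = 0.9924 m/s.
m = 6.321×10^5 kg
6.321×10^5 kg × (1 t / 1000 kg) = 632.1 t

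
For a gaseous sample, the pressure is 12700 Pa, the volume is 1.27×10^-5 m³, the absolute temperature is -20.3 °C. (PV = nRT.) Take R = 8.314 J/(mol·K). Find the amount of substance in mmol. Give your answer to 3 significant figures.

Rearranging: n = PV/(RT).
P = 12700 Pa; V = 1.27×10^-5 m³; T = -20.3 °C = 252.8 K; R = 8.314 J/(mol·K).
n = 7.672×10^-5 mol
7.672×10^-5 mol × (1 mmol / 0.001000 mol) = 0.07672 mmol

0.0767 mmol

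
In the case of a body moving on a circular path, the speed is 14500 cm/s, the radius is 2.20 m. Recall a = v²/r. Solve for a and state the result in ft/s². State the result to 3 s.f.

31400 ft/s²

a is given directly by: a = v²/r.
v = 14500 cm/s = 145.0 m/s; r = 2.20 m.
a = 9557 m/s²
9557 m/s² × (1 ft/s² / 0.3048 m/s²) = 31354 ft/s²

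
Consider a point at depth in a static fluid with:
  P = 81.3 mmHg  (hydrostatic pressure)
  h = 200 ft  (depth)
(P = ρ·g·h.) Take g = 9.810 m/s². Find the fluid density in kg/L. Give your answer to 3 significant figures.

Rearranging P = ρ·g·h for ρ: ρ = P/(g·h).
P = 81.3 mmHg = 10839 Pa; h = 200 ft = 60.96 m; g = 9.810 m/s².
ρ = 18.13 kg/m³
18.13 kg/m³ × (1 kg/L / 1000 kg/m³) = 0.01813 kg/L

0.0181 kg/L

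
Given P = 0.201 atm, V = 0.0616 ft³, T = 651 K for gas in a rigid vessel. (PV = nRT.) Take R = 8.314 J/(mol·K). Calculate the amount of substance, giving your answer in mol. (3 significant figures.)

From the ideal-gas law: n = PV/(RT).
P = 0.201 atm = 20366 Pa; V = 0.0616 ft³ = 0.001744 m³; T = 651 K; R = 8.314 J/(mol·K).
n = 0.006564 mol

0.00656 mol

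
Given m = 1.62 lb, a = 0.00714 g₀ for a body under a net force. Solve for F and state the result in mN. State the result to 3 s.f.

Directly: F = m·a.
m = 1.62 lb = 0.7348 kg; a = 0.00714 g₀ = 0.07002 m/s².
F = 0.05145 N
0.05145 N × (1 mN / 0.001000 N) = 51.45 mN

51.5 mN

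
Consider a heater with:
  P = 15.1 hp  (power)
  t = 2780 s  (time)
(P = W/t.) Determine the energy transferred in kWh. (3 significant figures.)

Rearranging P = W/t for W: W = P·t.
P = 15.1 hp = 11260 W; t = 2780 s.
W = 3.130×10^7 J  (the unit combination reduces to kg·m²/s² = J)
3.130×10^7 J × (1 kWh / 3.600×10^6 J) = 8.695 kWh

8.70 kWh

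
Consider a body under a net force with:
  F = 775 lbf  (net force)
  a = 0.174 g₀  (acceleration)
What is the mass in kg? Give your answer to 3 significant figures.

From Newton's second law: m = F/a.
F = 775 lbf = 3447 N; a = 0.174 g₀ = 1.706 m/s².
m = 2020 kg

2020 kg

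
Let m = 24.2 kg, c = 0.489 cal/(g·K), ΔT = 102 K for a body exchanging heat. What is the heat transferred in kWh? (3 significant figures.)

1.40 kWh

Directly: Q = mcΔT.
m = 24.2 kg; c = 0.489 cal/(g·K) = 2046 J/(kg·K); ΔT = 102 K.
Q = 5.050×10^6 J  (the unit combination reduces to kg·m²/s² = J)
5.050×10^6 J × (1 kWh / 3.600×10^6 J) = 1.403 kWh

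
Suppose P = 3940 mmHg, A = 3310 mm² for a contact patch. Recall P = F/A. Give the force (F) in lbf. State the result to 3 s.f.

Rearranging P = F/A for F: F = P·A.
P = 3940 mmHg = 5.253×10^5 Pa; A = 3310 mm² = 0.003310 m².
F = 1739 N
1739 N × (1 lbf / 4.448 N) = 390.9 lbf

391 lbf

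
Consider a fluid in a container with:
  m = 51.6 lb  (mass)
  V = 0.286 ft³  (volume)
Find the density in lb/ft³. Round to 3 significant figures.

180 lb/ft³

ρ is given directly by: ρ = m/V.
m = 51.6 lb = 23.41 kg; V = 0.286 ft³ = 0.008099 m³.
ρ = 2890 kg/m³
2890 kg/m³ × (1 lb/ft³ / 16.02 kg/m³) = 180.4 lb/ft³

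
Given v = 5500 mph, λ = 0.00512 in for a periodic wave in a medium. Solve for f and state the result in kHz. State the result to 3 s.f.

18900 kHz

Rearranging v = f·λ for f: f = v/λ.
v = 5500 mph = 2459 m/s; λ = 0.00512 in = 1.300×10^-4 m.
f = 1.891×10^7 Hz
1.891×10^7 Hz × (1 kHz / 1000 Hz) = 18906 kHz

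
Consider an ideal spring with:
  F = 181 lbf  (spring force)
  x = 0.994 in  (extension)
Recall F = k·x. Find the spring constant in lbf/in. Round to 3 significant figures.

From Hooke's law: k = F/x.
F = 181 lbf = 805.1 N; x = 0.994 in = 0.02525 m.
k = 31889 N/m
31889 N/m × (1 lbf/in / 175.1 N/m) = 182.1 lbf/in

182 lbf/in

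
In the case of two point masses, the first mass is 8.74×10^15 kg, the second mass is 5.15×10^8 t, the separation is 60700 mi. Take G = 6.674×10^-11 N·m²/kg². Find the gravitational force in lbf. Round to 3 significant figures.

7.08 lbf

From Newton's law of gravitation: F = Gm₁m₂/r².
m₁ = 8.74×10^15 kg; m₂ = 5.15×10^8 t = 5.150×10^11 kg; r = 60700 mi = 9.769×10^7 m; G = 6.674×10^-11 N·m²/kg².
F = 31.48 N
31.48 N × (1 lbf / 4.448 N) = 7.077 lbf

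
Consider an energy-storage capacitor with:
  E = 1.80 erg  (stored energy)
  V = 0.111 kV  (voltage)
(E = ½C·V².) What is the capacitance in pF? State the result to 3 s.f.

29.2 pF

Solving E = ½C·V² for C: C = 2E/V².
E = 1.80 erg = 1.800×10^-7 J; V = 0.111 kV = 111.0 V.
C = 2.922×10^-11 F
2.922×10^-11 F × (1 pF / 1.000×10^-12 F) = 29.22 pF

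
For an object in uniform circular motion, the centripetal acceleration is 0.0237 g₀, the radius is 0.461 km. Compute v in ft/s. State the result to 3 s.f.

34.0 ft/s

Solving a = v²/r for v: v = √(a·r).
a = 0.0237 g₀ = 0.2324 m/s²; r = 0.461 km = 461.0 m.
v = 10.35 m/s
10.35 m/s × (1 ft/s / 0.3048 m/s) = 33.96 ft/s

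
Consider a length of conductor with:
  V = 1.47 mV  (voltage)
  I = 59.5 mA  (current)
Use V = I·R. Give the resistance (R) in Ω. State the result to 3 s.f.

From Ohm's law: R = V/I.
V = 1.47 mV = 0.001470 V; I = 59.5 mA = 0.05950 A.
R = 0.02471 Ω

0.0247 Ω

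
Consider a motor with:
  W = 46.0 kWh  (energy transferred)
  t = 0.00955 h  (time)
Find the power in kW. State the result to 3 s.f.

P is given directly by: P = W/t.
W = 46.0 kWh = 1.656×10^8 J; t = 0.00955 h = 34.38 s.
P = 4.817×10^6 W
4.817×10^6 W × (1 kW / 1000 W) = 4817 kW

4820 kW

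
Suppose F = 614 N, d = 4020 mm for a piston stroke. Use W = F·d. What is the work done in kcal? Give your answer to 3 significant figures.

0.590 kcal

Directly: W = F·d.
F = 614 N; d = 4020 mm = 4.020 m.
W = 2468 J  (the unit combination reduces to kg·m²/s² = J)
2468 J × (1 kcal / 4184 J) = 0.5899 kcal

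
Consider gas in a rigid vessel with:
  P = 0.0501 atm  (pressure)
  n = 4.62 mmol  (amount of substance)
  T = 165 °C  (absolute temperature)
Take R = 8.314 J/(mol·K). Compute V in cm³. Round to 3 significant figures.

Solving PV = nRT for V: V = nRT/P.
P = 0.0501 atm = 5076 Pa; n = 4.62 mmol = 0.004620 mol; T = 165 °C = 438.1 K; R = 8.314 J/(mol·K).
V = 0.003315 m³
0.003315 m³ × (1 cm³ / 1.000×10^-6 m³) = 3315 cm³

3320 cm³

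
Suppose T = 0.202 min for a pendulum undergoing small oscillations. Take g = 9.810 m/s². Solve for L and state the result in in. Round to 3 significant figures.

1440 in

Solving T = 2π√(L/g) for L: L = g·(T/2π)².
T = 0.202 min = 12.12 s; g = 9.810 m/s².
L = 36.50 m
36.50 m × (1 in / 0.02540 m) = 1437 in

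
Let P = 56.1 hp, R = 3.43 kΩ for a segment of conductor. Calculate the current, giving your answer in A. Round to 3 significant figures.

Solving P = I²R for I: I = √(P/R).
P = 56.1 hp = 41834 W; R = 3.43 kΩ = 3430 Ω.
I = 3.492 A

3.49 A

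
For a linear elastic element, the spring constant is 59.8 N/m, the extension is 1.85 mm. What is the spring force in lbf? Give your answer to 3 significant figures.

0.0249 lbf

F is given directly by: F = kx.
k = 59.8 N/m; x = 1.85 mm = 0.001850 m.
F = 0.1106 N  (the unit combination reduces to kg·m/s² = N)
0.1106 N × (1 lbf / 4.448 N) = 0.02487 lbf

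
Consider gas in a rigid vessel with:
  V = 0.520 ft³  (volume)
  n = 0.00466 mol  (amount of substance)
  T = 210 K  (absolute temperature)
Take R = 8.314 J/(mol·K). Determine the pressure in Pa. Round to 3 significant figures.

553 Pa

From the ideal-gas law: P = nRT/V.
V = 0.520 ft³ = 0.01472 m³; n = 0.00466 mol; T = 210 K; R = 8.314 J/(mol·K).
P = 552.5 Pa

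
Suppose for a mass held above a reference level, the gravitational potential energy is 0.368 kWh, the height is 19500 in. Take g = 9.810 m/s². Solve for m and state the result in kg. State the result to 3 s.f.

Rearranging PE = m·g·h for m: m = PE/(g·h).
PE = 0.368 kWh = 1.325×10^6 J; h = 19500 in = 495.3 m; g = 9.810 m/s².
m = 272.7 kg

273 kg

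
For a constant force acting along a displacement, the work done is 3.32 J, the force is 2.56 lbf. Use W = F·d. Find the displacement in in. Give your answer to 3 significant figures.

Rearranging W = F·d for d: d = W/F.
W = 3.32 J; F = 2.56 lbf = 11.39 N.
d = 0.2915 m
0.2915 m × (1 in / 0.02540 m) = 11.48 in

11.5 in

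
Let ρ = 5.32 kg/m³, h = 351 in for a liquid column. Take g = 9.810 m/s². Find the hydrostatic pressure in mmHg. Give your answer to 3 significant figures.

3.49 mmHg

Directly: P = ρgh.
ρ = 5.32 kg/m³; h = 351 in = 8.915 m; g = 9.810 m/s².
P = 465.3 Pa
465.3 Pa × (1 mmHg / 133.3 Pa) = 3.490 mmHg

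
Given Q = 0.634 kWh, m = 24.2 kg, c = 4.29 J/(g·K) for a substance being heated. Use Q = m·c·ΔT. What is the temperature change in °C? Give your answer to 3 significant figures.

22.0 °C

Solving Q = m·c·ΔT for ΔT: ΔT = Q/(m·c).
Q = 0.634 kWh = 2.282×10^6 J; m = 24.2 kg; c = 4.29 J/(g·K) = 4290 J/(kg·K).
ΔT = 21.98 K
Since 1 °C = 1 K, 21.98 °C.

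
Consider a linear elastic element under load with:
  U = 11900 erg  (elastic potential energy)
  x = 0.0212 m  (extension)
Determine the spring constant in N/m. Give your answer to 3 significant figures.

Rearranging U = ½k·x² for k: k = 2U/x².
U = 11900 erg = 0.001190 J; x = 0.0212 m.
k = 5.295 N/m

5.30 N/m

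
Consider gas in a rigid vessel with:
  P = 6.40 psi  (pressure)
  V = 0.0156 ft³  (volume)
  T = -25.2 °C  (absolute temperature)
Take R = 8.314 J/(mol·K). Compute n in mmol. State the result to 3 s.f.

9.46 mmol

From the ideal-gas law: n = PV/(RT).
P = 6.40 psi = 44126 Pa; V = 0.0156 ft³ = 4.417×10^-4 m³; T = -25.2 °C = 247.9 K; R = 8.314 J/(mol·K).
n = 0.009456 mol
0.009456 mol × (1 mmol / 0.001000 mol) = 9.456 mmol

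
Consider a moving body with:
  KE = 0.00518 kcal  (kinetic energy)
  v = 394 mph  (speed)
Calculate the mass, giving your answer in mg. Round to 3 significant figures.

1400 mg

Rearranging: m = 2·KE/v².
KE = 0.00518 kcal = 21.67 J; v = 394 mph = 176.1 m/s.
m = 0.001397 kg
0.001397 kg × (1 mg / 1.000×10^-6 kg) = 1397 mg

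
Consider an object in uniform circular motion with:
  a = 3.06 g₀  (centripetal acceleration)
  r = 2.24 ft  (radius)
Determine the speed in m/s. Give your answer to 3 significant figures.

Rearranging: v = √(a·r).
a = 3.06 g₀ = 30.01 m/s²; r = 2.24 ft = 0.6828 m.
v = 4.526 m/s

4.53 m/s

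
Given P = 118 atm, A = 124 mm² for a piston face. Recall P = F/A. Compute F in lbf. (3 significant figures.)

Rearranging: F = P·A.
P = 118 atm = 1.196×10^7 Pa; A = 124 mm² = 1.240×10^-4 m².
F = 1483 N  (the unit combination reduces to kg·m/s² = N)
1483 N × (1 lbf / 4.448 N) = 333.3 lbf

333 lbf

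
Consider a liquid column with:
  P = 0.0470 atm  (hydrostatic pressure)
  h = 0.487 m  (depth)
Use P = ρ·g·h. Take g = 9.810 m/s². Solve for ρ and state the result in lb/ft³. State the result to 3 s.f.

62.2 lb/ft³

Rearranging: ρ = P/(g·h).
P = 0.0470 atm = 4762 Pa; h = 0.487 m; g = 9.810 m/s².
ρ = 996.8 kg/m³
996.8 kg/m³ × (1 lb/ft³ / 16.02 kg/m³) = 62.23 lb/ft³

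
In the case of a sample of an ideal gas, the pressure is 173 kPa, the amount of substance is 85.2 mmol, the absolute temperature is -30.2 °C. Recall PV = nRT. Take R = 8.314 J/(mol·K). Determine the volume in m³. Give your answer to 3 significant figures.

From the ideal-gas law: V = nRT/P.
P = 173 kPa = 1.730×10^5 Pa; n = 85.2 mmol = 0.08520 mol; T = -30.2 °C = 242.9 K; R = 8.314 J/(mol·K).
V = 9.948×10^-4 m³

9.95×10^-4 m³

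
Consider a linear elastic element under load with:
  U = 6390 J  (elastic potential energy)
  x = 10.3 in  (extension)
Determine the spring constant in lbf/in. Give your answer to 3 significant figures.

Solving U = ½k·x² for k: k = 2U/x².
U = 6390 J; x = 10.3 in = 0.2616 m.
k = 1.867×10^5 N/m
1.867×10^5 N/m × (1 lbf/in / 175.1 N/m) = 1066 lbf/in

1070 lbf/in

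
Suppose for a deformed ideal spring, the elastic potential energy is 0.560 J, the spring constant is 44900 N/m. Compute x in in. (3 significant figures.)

Solving U = ½k·x² for x: x = √(2U/k).
U = 0.560 J; k = 44900 N/m.
x = 0.004994 m
0.004994 m × (1 in / 0.02540 m) = 0.1966 in

0.197 in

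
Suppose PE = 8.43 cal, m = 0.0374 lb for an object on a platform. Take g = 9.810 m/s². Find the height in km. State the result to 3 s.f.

0.212 km

Rearranging: h = PE/(m·g).
PE = 8.43 cal = 35.27 J; m = 0.0374 lb = 0.01696 kg; g = 9.810 m/s².
h = 211.9 m
211.9 m × (1 km / 1000 m) = 0.2119 km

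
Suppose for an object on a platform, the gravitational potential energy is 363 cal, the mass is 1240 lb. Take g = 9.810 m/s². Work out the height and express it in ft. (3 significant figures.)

0.903 ft

Solving PE = m·g·h for h: h = PE/(m·g).
PE = 363 cal = 1519 J; m = 1240 lb = 562.5 kg; g = 9.810 m/s².
h = 0.2753 m
0.2753 m × (1 ft / 0.3048 m) = 0.9031 ft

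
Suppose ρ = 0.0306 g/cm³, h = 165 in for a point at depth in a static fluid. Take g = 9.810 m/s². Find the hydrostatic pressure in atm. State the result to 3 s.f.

P is given directly by: P = ρgh.
ρ = 0.0306 g/cm³ = 30.60 kg/m³; h = 165 in = 4.191 m; g = 9.810 m/s².
P = 1258 Pa  (the unit combination reduces to kg/(m·s²) = Pa)
1258 Pa × (1 atm / 1.013×10^5 Pa) = 0.01242 atm

0.0124 atm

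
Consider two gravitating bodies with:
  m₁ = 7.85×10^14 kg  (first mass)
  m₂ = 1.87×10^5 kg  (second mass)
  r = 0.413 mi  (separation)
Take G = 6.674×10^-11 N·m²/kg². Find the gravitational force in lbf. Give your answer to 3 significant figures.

4990 lbf

Directly: F = Gm₁m₂/r².
m₁ = 7.85×10^14 kg; m₂ = 1.87×10^5 kg; r = 0.413 mi = 664.7 m; G = 6.674×10^-11 N·m²/kg².
F = 22177 N  (the unit combination reduces to kg·m/s² = N)
22177 N × (1 lbf / 4.448 N) = 4986 lbf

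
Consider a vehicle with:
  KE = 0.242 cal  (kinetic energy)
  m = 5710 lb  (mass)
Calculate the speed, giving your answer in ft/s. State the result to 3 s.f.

0.0917 ft/s

Rearranging KE = ½mv² for v: v = √(2·KE/m).
KE = 0.242 cal = 1.013 J; m = 5710 lb = 2590 kg.
v = 0.02796 m/s
0.02796 m/s × (1 ft/s / 0.3048 m/s) = 0.09174 ft/s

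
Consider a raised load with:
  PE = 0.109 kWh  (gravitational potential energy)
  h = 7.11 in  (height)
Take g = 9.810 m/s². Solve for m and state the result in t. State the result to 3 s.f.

Solving PE = m·g·h for m: m = PE/(g·h).
PE = 0.109 kWh = 3.924×10^5 J; h = 7.11 in = 0.1806 m; g = 9.810 m/s².
m = 2.215×10^5 kg
2.215×10^5 kg × (1 t / 1000 kg) = 221.5 t

221 t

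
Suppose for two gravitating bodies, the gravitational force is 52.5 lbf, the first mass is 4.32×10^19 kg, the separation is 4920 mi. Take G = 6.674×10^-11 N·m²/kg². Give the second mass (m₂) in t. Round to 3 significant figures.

From Newton's law of gravitation: m₂ = F·r²/(G·m₁).
F = 52.5 lbf = 233.5 N; m₁ = 4.32×10^19 kg; r = 4920 mi = 7.918×10^6 m; G = 6.674×10^-11 N·m²/kg².
m₂ = 5.078×10^6 kg
5.078×10^6 kg × (1 t / 1000 kg) = 5078 t

5080 t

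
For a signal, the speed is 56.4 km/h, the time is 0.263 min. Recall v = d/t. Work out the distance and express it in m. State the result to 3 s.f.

Solving v = d/t for d: d = v·t.
v = 56.4 km/h = 15.67 m/s; t = 0.263 min = 15.78 s.
d = 247.2 m

247 m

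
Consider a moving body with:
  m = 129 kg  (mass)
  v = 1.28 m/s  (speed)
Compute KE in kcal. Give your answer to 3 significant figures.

KE is given directly by: KE = ½mv².
m = 129 kg; v = 1.28 m/s.
KE = 105.7 J
105.7 J × (1 kcal / 4184 J) = 0.02526 kcal

0.0253 kcal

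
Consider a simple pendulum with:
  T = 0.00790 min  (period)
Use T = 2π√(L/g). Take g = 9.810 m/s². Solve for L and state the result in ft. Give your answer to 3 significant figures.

0.183 ft

Rearranging T = 2π√(L/g) for L: L = g·(T/2π)².
T = 0.00790 min = 0.4740 s; g = 9.810 m/s².
L = 0.05583 m
0.05583 m × (1 ft / 0.3048 m) = 0.1832 ft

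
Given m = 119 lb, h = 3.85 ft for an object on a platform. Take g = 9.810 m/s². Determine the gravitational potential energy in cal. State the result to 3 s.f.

Directly: PE = mgh.
m = 119 lb = 53.98 kg; h = 3.85 ft = 1.173 m; g = 9.810 m/s².
PE = 621.4 J
621.4 J × (1 cal / 4.184 J) = 148.5 cal

149 cal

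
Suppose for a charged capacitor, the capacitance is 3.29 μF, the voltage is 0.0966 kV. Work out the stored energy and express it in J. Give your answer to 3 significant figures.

Directly: E = ½CV².
C = 3.29 μF = 3.290×10^-6 F; V = 0.0966 kV = 96.60 V.
E = 0.01535 J

0.0154 J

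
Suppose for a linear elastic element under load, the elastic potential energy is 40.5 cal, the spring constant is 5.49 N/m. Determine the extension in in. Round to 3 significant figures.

309 in

Rearranging U = ½k·x² for x: x = √(2U/k).
U = 40.5 cal = 169.5 J; k = 5.49 N/m.
x = 7.857 m
7.857 m × (1 in / 0.02540 m) = 309.3 in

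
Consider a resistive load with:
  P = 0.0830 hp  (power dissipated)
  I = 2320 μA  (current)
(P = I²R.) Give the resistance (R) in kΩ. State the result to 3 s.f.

Rearranging P = I²R for R: R = P/I².
P = 0.0830 hp = 61.89 W; I = 2320 μA = 0.002320 A.
R = 1.150×10^7 Ω
1.150×10^7 Ω × (1 kΩ / 1000 Ω) = 11499 kΩ

11500 kΩ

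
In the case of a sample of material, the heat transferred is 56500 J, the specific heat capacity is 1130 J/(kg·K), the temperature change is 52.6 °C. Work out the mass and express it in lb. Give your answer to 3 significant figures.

2.10 lb

Rearranging Q = m·c·ΔT for m: m = Q/(c·ΔT).
Q = 56500 J; c = 1130 J/(kg·K); ΔT = 52.6 °C = 52.60 K.
m = 0.9506 kg
0.9506 kg × (1 lb / 0.4536 kg) = 2.096 lb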